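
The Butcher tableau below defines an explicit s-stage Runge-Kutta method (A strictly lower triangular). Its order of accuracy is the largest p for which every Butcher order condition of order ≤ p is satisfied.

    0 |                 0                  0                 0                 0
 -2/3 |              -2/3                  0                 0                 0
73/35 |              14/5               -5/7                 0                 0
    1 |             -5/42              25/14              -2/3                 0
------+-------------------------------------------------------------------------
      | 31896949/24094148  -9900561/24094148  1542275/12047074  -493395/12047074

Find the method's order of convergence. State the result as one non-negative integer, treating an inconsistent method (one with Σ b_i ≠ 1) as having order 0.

b = (31896949/24094148, -9900561/24094148, 1542275/12047074, -493395/12047074)
c = (0, -2/3, 73/35, 1)
Ac = (0, 0, 10/21, -271/105)
Σ b_i: 31896949/24094148·1 + (-9900561/24094148)·1 + 1542275/12047074·1 + (-493395/12047074)·1 = 1 ✓
b·c: (-9900561/24094148)·(-2/3) + 1542275/12047074·73/35 + (-493395/12047074)·1 = 1/2 ✓
b·c²: (-9900561/24094148)·4/9 + 1542275/12047074·5329/1225 + (-493395/12047074)·1 = 1/3 ✓
b·Ac: 1542275/12047074·10/21 + (-493395/12047074)·(-271/105) = 1/6 ✓
b·c³: (-9900561/24094148)·(-8/27) + 1542275/12047074·389017/42875 + (-493395/12047074)·1 = 2357279191/1897414155 ≠ 1/4 ⇒ order 3.
b·(c∘Ac): 1542275/12047074·146/147 + (-493395/12047074)·(-271/105) = 8415637/36141222 ≠ 1/8
b·Ac²: 1542275/12047074·(-20/63) + (-493395/12047074)·(-23224/11025) = 86580614/1897414155 ≠ 1/12
b·A²c: (-493395/12047074)·(-20/63) = 234950/18070611 ≠ 1/24

3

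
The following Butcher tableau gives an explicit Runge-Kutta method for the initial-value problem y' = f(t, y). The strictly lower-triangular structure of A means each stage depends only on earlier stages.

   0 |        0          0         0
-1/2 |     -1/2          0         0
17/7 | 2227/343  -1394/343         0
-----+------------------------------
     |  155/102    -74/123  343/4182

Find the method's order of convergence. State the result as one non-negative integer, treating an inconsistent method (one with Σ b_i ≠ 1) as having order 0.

b = (155/102, -74/123, 343/4182)
c = (0, -1/2, 17/7)
Ac = (0, 0, 697/343)
Σ b_i: 155/102·1 + (-74/123)·1 + 343/4182·1 = 1 ✓
b·c: (-74/123)·(-1/2) + 343/4182·17/7 = 1/2 ✓
b·c²: (-74/123)·1/4 + 343/4182·289/49 = 1/3 ✓
b·Ac: 343/4182·697/343 = 1/6 ✓; 3 stages ⇒ order 3.

3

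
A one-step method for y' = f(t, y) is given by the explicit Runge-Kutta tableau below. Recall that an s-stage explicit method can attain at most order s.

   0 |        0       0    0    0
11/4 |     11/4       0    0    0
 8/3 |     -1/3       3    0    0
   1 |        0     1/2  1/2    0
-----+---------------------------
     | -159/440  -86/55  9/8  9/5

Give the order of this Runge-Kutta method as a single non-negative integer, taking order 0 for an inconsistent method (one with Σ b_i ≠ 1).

b = (-159/440, -86/55, 9/8, 9/5)
c = (0, 11/4, 8/3, 1)
Ac = (0, 0, 33/4, 65/24)
Σ b_i: (-159/440)·1 + (-86/55)·1 + 9/8·1 + 9/5·1 = 1 ✓
b·c: (-86/55)·11/4 + 9/8·8/3 + 9/5·1 = 1/2 ✓
b·c²: (-86/55)·121/16 + 9/8·64/9 + 9/5·1 = -81/40 ≠ 1/3 ⇒ order 2.
b·Ac: 9/8·33/4 + 9/5·65/24 = 453/32 ≠ 1/6

2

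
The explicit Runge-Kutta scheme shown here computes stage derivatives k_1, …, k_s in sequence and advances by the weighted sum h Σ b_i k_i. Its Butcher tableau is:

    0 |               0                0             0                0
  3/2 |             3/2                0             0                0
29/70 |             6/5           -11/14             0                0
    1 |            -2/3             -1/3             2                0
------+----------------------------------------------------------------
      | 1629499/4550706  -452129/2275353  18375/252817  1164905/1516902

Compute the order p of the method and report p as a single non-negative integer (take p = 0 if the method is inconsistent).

3

b = (1629499/4550706, -452129/2275353, 18375/252817, 1164905/1516902)
c = (0, 3/2, 29/70, 1)
Ac = (0, 0, -33/28, 23/70)
Σ b_i: 1629499/4550706·1 + (-452129/2275353)·1 + 18375/252817·1 + 1164905/1516902·1 = 1 ✓
b·c: (-452129/2275353)·3/2 + 18375/252817·29/70 + 1164905/1516902·1 = 1/2 ✓
b·c²: (-452129/2275353)·9/4 + 18375/252817·841/4900 + 1164905/1516902·1 = 1/3 ✓
b·Ac: 18375/252817·(-33/28) + 1164905/1516902·23/70 = 1/6 ✓
b·c³: (-452129/2275353)·27/8 + 18375/252817·24389/343000 + 1164905/1516902·1 = 2176357/21236628 ≠ 1/4 ⇒ order 3.
b·(c∘Ac): 18375/252817·(-957/1960) + 1164905/1516902·23/70 = 1315693/6067608 ≠ 1/8
b·Ac²: 18375/252817·(-99/56) + 1164905/1516902·(-1993/4900) = -46809947/106183140 ≠ 1/12
b·A²c: 1164905/1516902·(-33/14) = -1830565/1011268 ≠ 1/24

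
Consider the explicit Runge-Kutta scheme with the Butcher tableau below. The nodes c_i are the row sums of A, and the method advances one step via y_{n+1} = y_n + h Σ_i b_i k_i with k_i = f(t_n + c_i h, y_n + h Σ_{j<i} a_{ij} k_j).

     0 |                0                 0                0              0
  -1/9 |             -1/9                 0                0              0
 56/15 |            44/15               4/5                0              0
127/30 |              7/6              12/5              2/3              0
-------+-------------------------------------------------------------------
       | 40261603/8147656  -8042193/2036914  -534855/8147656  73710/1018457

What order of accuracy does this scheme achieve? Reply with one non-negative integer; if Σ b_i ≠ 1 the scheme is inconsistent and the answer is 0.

3

b = (40261603/8147656, -8042193/2036914, -534855/8147656, 73710/1018457)
c = (0, -1/9, 56/15, 127/30)
Ac = (0, 0, -4/45, 20/9)
Σ b_i: 40261603/8147656·1 + (-8042193/2036914)·1 + (-534855/8147656)·1 + 73710/1018457·1 = 1 ✓
b·c: (-8042193/2036914)·(-1/9) + (-534855/8147656)·56/15 + 73710/1018457·127/30 = 1/2 ✓
b·c²: (-8042193/2036914)·1/81 + (-534855/8147656)·3136/225 + 73710/1018457·16129/900 = 1/3 ✓
b·Ac: (-534855/8147656)·(-4/45) + 73710/1018457·20/9 = 1/6 ✓
b·c³: (-8042193/2036914)·(-1/729) + (-534855/8147656)·175616/3375 + 73710/1018457·2048383/27000 = 228824579/109993356 ≠ 1/4 ⇒ order 3.
b·(c∘Ac): (-534855/8147656)·(-224/675) + 73710/1018457·254/27 = 32202296/45830565 ≠ 1/8
b·Ac²: (-534855/8147656)·4/405 + 73710/1018457·6292/675 = 185335043/274983390 ≠ 1/12
b·A²c: 73710/1018457·(-8/135) = -4368/1018457 ≠ 1/24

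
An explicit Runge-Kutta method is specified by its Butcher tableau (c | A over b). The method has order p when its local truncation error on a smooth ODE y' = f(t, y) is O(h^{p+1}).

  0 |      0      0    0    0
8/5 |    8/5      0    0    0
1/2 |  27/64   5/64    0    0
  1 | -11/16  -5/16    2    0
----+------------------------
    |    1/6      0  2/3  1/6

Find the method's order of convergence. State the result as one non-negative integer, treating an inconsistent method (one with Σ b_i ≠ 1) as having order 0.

b = (1/6, 0, 2/3, 1/6)
c = (0, 8/5, 1/2, 1)
Ac = (0, 0, 1/8, 1/2)
Σ b_i: 1/6·1 + 2/3·1 + 1/6·1 = 1 ✓
b·c: 2/3·1/2 + 1/6·1 = 1/2 ✓
b·c²: 2/3·1/4 + 1/6·1 = 1/3 ✓
b·Ac: 2/3·1/8 + 1/6·1/2 = 1/6 ✓
b·c³: 2/3·1/8 + 1/6·1 = 1/4 ✓
b·(c∘Ac): 2/3·1/16 + 1/6·1/2 = 1/8 ✓
b·Ac²: 2/3·1/5 + 1/6·(-3/10) = 1/12 ✓
b·A²c: 1/6·1/4 = 1/24 ✓; 4 stages ⇒ order 4.

4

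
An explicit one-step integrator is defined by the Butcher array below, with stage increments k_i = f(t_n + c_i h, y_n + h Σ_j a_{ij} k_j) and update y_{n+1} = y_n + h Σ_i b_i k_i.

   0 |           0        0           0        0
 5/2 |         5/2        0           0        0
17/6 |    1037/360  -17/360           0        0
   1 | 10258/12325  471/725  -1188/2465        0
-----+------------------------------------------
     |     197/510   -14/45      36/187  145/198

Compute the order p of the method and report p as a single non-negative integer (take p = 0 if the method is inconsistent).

4

b = (197/510, -14/45, 36/187, 145/198)
c = (0, 5/2, 17/6, 1)
Ac = (0, 0, -17/144, 15/58)
Σ b_i: 197/510·1 + (-14/45)·1 + 36/187·1 + 145/198·1 = 1 ✓
b·c: (-14/45)·5/2 + 36/187·17/6 + 145/198·1 = 1/2 ✓
b·c²: (-14/45)·25/4 + 36/187·289/36 + 145/198·1 = 1/3 ✓
b·Ac: 36/187·(-17/144) + 145/198·15/58 = 1/6 ✓
b·c³: (-14/45)·125/8 + 36/187·4913/216 + 145/198·1 = 1/4 ✓
b·(c∘Ac): 36/187·(-289/864) + 145/198·15/58 = 1/8 ✓
b·Ac²: 36/187·(-85/288) + 145/198·111/580 = 1/12 ✓
b·A²c: 145/198·33/580 = 1/24 ✓; 4 stages ⇒ order 4.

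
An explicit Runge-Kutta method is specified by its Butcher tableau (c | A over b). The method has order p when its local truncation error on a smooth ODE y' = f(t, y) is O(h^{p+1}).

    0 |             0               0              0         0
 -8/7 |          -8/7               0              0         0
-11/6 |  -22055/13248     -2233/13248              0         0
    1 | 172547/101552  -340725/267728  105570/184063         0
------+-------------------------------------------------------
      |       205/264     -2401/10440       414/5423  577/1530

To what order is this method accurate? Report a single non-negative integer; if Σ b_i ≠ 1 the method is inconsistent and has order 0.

4

b = (205/264, -2401/10440, 414/5423, 577/1530)
c = (0, -8/7, -11/6, 1)
Ac = (0, 0, 319/1656, 465/1154)
Σ b_i: 205/264·1 + (-2401/10440)·1 + 414/5423·1 + 577/1530·1 = 1 ✓
b·c: (-2401/10440)·(-8/7) + 414/5423·(-11/6) + 577/1530·1 = 1/2 ✓
b·c²: (-2401/10440)·64/49 + 414/5423·121/36 + 577/1530·1 = 1/3 ✓
b·Ac: 414/5423·319/1656 + 577/1530·465/1154 = 1/6 ✓
b·c³: (-2401/10440)·(-512/343) + 414/5423·(-1331/216) + 577/1530·1 = 1/4 ✓
b·(c∘Ac): 414/5423·(-3509/9936) + 577/1530·465/1154 = 1/8 ✓
b·Ac²: 414/5423·(-319/1449) + 577/1530·2145/8078 = 1/12 ✓
b·A²c: 577/1530·255/2308 = 1/24 ✓; 4 stages ⇒ order 4.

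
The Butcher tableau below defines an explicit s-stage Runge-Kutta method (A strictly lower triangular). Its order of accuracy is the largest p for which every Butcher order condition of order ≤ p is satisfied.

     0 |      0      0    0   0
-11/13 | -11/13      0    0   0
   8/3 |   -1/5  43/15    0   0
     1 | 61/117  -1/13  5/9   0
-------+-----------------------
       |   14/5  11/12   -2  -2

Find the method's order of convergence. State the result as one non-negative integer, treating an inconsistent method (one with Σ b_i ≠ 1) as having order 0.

b = (14/5, 11/12, -2, -2)
c = (0, -11/13, 8/3, 1)
Ac = (0, 0, -473/195, 7057/4563)
Σ b_i: 14/5·1 + 11/12·1 + (-2)·1 + (-2)·1 = -17/60 ≠ 1 ⇒ order 0.

0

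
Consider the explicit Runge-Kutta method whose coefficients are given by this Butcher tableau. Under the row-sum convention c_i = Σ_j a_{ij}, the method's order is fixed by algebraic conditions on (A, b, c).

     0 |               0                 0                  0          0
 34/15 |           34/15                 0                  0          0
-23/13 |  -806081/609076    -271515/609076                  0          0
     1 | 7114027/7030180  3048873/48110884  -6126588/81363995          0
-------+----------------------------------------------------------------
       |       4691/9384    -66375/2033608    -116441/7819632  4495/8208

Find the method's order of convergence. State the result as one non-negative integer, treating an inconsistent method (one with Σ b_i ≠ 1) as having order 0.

4

b = (4691/9384, -66375/2033608, -116441/7819632, 4495/8208)
c = (0, 34/15, -23/13, 1)
Ac = (0, 0, -18101/17914, 2489/8990)
Σ b_i: 4691/9384·1 + (-66375/2033608)·1 + (-116441/7819632)·1 + 4495/8208·1 = 1 ✓
b·c: (-66375/2033608)·34/15 + (-116441/7819632)·(-23/13) + 4495/8208·1 = 1/2 ✓
b·c²: (-66375/2033608)·1156/225 + (-116441/7819632)·529/169 + 4495/8208·1 = 1/3 ✓
b·Ac: (-116441/7819632)·(-18101/17914) + 4495/8208·2489/8990 = 1/6 ✓
b·c³: (-66375/2033608)·39304/3375 + (-116441/7819632)·(-12167/2197) + 4495/8208·1 = 1/4 ✓
b·(c∘Ac): (-116441/7819632)·416323/232882 + 4495/8208·2489/8990 = 1/8 ✓
b·Ac²: (-116441/7819632)·(-307717/134355) + 4495/8208·209/2325 = 1/12 ✓
b·A²c: 4495/8208·342/4495 = 1/24 ✓; 4 stages ⇒ order 4.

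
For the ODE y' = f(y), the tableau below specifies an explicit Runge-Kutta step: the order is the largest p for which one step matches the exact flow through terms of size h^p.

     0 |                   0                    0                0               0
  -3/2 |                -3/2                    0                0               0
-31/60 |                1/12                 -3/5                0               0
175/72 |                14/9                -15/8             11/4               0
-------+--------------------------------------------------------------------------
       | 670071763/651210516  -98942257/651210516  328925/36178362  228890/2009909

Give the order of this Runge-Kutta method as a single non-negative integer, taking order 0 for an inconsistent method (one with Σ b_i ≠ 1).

3

b = (670071763/651210516, -98942257/651210516, 328925/36178362, 228890/2009909)
c = (0, -3/2, -31/60, 175/72)
Ac = (0, 0, 9/10, 167/120)
Σ b_i: 670071763/651210516·1 + (-98942257/651210516)·1 + 328925/36178362·1 + 228890/2009909·1 = 1 ✓
b·c: (-98942257/651210516)·(-3/2) + 328925/36178362·(-31/60) + 228890/2009909·175/72 = 1/2 ✓
b·c²: (-98942257/651210516)·9/4 + 328925/36178362·961/3600 + 228890/2009909·30625/5184 = 1/3 ✓
b·Ac: 328925/36178362·9/10 + 228890/2009909·167/120 = 1/6 ✓
b·c³: (-98942257/651210516)·(-27/8) + 328925/36178362·(-29791/216000) + 228890/2009909·5359375/373248 = 4026135336293/1875486286080 ≠ 1/4 ⇒ order 3.
b·(c∘Ac): 328925/36178362·(-93/200) + 228890/2009909·5845/1728 = 661589419/1736561376 ≠ 1/8
b·Ac²: 328925/36178362·(-27/20) + 228890/2009909·(-50179/14400) = -107642821/263115360 ≠ 1/12
b·A²c: 228890/2009909·99/40 = 206001/730876 ≠ 1/24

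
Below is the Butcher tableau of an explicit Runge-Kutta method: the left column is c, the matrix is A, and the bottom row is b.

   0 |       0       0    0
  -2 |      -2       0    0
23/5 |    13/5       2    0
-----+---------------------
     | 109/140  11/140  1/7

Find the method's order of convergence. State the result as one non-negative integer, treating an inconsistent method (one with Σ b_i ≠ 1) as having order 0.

2

b = (109/140, 11/140, 1/7)
c = (0, -2, 23/5)
Ac = (0, 0, -4)
Σ b_i: 109/140·1 + 11/140·1 + 1/7·1 = 1 ✓
b·c: 11/140·(-2) + 1/7·23/5 = 1/2 ✓
b·c²: 11/140·4 + 1/7·529/25 = 584/175 ≠ 1/3 ⇒ order 2.
b·Ac: 1/7·(-4) = -4/7 ≠ 1/6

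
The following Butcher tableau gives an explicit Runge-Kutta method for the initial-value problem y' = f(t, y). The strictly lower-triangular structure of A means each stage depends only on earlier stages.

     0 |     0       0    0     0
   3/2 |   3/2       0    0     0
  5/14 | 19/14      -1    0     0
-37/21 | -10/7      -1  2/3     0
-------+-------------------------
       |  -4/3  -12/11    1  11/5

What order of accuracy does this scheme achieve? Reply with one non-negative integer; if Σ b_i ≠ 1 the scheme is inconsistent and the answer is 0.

0

b = (-4/3, -12/11, 1, 11/5)
c = (0, 3/2, 5/14, -37/21)
Ac = (0, 0, -3/2, -53/42)
Σ b_i: (-4/3)·1 + (-12/11)·1 + 1·1 + 11/5·1 = 128/165 ≠ 1 ⇒ order 0.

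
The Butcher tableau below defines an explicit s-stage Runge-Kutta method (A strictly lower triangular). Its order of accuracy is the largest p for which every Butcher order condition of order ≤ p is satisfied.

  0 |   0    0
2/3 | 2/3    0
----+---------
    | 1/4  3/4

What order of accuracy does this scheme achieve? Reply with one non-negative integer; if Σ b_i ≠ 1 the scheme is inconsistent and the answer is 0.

b = (1/4, 3/4)
c = (0, 2/3)
Σ b_i: 1/4·1 + 3/4·1 = 1 ✓
b·c: 3/4·2/3 = 1/2 ✓; 2 stages ⇒ order 2.

2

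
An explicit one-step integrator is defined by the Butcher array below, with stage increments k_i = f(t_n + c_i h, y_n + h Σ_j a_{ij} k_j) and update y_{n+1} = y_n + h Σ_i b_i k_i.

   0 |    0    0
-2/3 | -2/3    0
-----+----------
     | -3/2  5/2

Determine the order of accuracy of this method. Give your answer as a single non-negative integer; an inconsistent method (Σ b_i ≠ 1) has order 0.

1

b = (-3/2, 5/2)
c = (0, -2/3)
Σ b_i: (-3/2)·1 + 5/2·1 = 1 ✓
b·c: 5/2·(-2/3) = -5/3 ≠ 1/2 ⇒ order 1.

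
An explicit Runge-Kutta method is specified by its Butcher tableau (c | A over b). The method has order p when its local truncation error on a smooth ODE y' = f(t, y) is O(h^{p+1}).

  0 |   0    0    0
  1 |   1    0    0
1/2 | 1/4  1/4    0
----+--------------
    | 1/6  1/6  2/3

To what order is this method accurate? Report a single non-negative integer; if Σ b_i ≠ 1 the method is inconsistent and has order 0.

b = (1/6, 1/6, 2/3)
c = (0, 1, 1/2)
Ac = (0, 0, 1/4)
Σ b_i: 1/6·1 + 1/6·1 + 2/3·1 = 1 ✓
b·c: 1/6·1 + 2/3·1/2 = 1/2 ✓
b·c²: 1/6·1 + 2/3·1/4 = 1/3 ✓
b·Ac: 2/3·1/4 = 1/6 ✓; 3 stages ⇒ order 3.

3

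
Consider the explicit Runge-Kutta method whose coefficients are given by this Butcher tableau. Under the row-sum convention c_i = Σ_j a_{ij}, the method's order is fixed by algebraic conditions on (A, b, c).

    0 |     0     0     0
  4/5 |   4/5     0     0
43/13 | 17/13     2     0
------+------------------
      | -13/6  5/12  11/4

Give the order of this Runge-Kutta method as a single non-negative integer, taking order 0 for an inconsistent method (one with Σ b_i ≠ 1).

1

b = (-13/6, 5/12, 11/4)
c = (0, 4/5, 43/13)
Ac = (0, 0, 8/5)
Σ b_i: (-13/6)·1 + 5/12·1 + 11/4·1 = 1 ✓
b·c: 5/12·4/5 + 11/4·43/13 = 1471/156 ≠ 1/2 ⇒ order 1.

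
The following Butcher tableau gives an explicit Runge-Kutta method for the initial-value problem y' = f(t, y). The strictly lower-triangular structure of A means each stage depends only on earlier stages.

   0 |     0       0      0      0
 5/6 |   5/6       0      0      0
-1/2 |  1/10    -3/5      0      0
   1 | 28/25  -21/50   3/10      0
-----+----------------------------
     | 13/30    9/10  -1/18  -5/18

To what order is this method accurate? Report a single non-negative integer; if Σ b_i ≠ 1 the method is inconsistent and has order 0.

4

b = (13/30, 9/10, -1/18, -5/18)
c = (0, 5/6, -1/2, 1)
Ac = (0, 0, -1/2, -1/2)
Σ b_i: 13/30·1 + 9/10·1 + (-1/18)·1 + (-5/18)·1 = 1 ✓
b·c: 9/10·5/6 + (-1/18)·(-1/2) + (-5/18)·1 = 1/2 ✓
b·c²: 9/10·25/36 + (-1/18)·1/4 + (-5/18)·1 = 1/3 ✓
b·Ac: (-1/18)·(-1/2) + (-5/18)·(-1/2) = 1/6 ✓
b·c³: 9/10·125/216 + (-1/18)·(-1/8) + (-5/18)·1 = 1/4 ✓
b·(c∘Ac): (-1/18)·1/4 + (-5/18)·(-1/2) = 1/8 ✓
b·Ac²: (-1/18)·(-5/12) + (-5/18)·(-13/60) = 1/12 ✓
b·A²c: (-5/18)·(-3/20) = 1/24 ✓; 4 stages ⇒ order 4.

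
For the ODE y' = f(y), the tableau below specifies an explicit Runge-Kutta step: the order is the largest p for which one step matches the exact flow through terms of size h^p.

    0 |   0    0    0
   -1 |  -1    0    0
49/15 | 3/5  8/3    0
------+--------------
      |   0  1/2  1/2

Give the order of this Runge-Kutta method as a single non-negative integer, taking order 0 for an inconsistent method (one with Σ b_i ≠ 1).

1

b = (0, 1/2, 1/2)
c = (0, -1, 49/15)
Ac = (0, 0, -8/3)
Σ b_i: 1/2·1 + 1/2·1 = 1 ✓
b·c: 1/2·(-1) + 1/2·49/15 = 17/15 ≠ 1/2 ⇒ order 1.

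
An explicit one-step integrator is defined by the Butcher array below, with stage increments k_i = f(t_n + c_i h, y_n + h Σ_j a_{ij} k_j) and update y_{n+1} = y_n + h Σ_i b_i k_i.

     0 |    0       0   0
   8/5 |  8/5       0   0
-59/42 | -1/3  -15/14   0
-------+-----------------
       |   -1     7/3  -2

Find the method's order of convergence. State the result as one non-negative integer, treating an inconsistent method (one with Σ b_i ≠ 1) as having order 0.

b = (-1, 7/3, -2)
c = (0, 8/5, -59/42)
Ac = (0, 0, -12/7)
Σ b_i: (-1)·1 + 7/3·1 + (-2)·1 = -2/3 ≠ 1 ⇒ order 0.

0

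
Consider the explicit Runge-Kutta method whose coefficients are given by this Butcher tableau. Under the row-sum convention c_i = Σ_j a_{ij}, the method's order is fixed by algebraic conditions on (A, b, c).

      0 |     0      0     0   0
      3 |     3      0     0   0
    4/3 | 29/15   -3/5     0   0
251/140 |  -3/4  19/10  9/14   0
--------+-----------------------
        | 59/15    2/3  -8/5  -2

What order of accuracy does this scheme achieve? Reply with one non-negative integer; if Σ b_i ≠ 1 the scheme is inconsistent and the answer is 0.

b = (59/15, 2/3, -8/5, -2)
c = (0, 3, 4/3, 251/140)
Ac = (0, 0, -9/5, 459/70)
Σ b_i: 59/15·1 + 2/3·1 + (-8/5)·1 + (-2)·1 = 1 ✓
b·c: 2/3·3 + (-8/5)·4/3 + (-2)·251/140 = -781/210 ≠ 1/2 ⇒ order 1.

1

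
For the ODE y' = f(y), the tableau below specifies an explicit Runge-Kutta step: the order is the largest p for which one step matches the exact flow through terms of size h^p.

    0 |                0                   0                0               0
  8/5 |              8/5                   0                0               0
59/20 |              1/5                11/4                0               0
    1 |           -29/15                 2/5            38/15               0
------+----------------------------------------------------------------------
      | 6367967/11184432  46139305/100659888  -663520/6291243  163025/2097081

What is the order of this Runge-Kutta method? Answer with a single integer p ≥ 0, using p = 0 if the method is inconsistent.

3

b = (6367967/11184432, 46139305/100659888, -663520/6291243, 163025/2097081)
c = (0, 8/5, 59/20, 1)
Ac = (0, 0, 22/5, 1217/150)
Σ b_i: 6367967/11184432·1 + 46139305/100659888·1 + (-663520/6291243)·1 + 163025/2097081·1 = 1 ✓
b·c: 46139305/100659888·8/5 + (-663520/6291243)·59/20 + 163025/2097081·1 = 1/2 ✓
b·c²: 46139305/100659888·64/25 + (-663520/6291243)·3481/400 + 163025/2097081·1 = 1/3 ✓
b·Ac: (-663520/6291243)·22/5 + 163025/2097081·1217/150 = 1/6 ✓
b·c³: 46139305/100659888·512/125 + (-663520/6291243)·205379/8000 + 163025/2097081·1 = -26296651/34951350 ≠ 1/4 ⇒ order 3.
b·(c∘Ac): (-663520/6291243)·649/50 + 163025/2097081·1217/150 = -15481537/20970810 ≠ 1/8
b·Ac²: (-663520/6291243)·176/25 + 163025/2097081·69211/3000 = 29386411/27961080 ≠ 1/12
b·A²c: 163025/2097081·836/75 = 5451556/6291243 ≠ 1/24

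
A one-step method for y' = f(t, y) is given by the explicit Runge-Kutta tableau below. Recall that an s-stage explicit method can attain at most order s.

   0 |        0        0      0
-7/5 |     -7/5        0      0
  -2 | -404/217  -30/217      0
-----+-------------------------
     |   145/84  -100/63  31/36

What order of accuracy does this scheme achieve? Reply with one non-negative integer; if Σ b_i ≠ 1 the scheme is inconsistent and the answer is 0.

b = (145/84, -100/63, 31/36)
c = (0, -7/5, -2)
Ac = (0, 0, 6/31)
Σ b_i: 145/84·1 + (-100/63)·1 + 31/36·1 = 1 ✓
b·c: (-100/63)·(-7/5) + 31/36·(-2) = 1/2 ✓
b·c²: (-100/63)·49/25 + 31/36·4 = 1/3 ✓
b·Ac: 31/36·6/31 = 1/6 ✓; 3 stages ⇒ order 3.

3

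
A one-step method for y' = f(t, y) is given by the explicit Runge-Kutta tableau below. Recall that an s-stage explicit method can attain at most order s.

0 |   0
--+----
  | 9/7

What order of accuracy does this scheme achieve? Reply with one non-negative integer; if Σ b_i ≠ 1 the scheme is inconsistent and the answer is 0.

b = (9/7)
c = (0)
Σ b_i: 9/7·1 = 9/7 ≠ 1 ⇒ order 0.

0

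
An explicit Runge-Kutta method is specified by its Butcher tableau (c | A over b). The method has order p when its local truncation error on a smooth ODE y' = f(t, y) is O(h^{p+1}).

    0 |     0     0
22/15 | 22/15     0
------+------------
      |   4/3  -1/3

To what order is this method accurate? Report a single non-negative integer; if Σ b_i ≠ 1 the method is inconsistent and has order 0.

b = (4/3, -1/3)
c = (0, 22/15)
Σ b_i: 4/3·1 + (-1/3)·1 = 1 ✓
b·c: (-1/3)·22/15 = -22/45 ≠ 1/2 ⇒ order 1.

1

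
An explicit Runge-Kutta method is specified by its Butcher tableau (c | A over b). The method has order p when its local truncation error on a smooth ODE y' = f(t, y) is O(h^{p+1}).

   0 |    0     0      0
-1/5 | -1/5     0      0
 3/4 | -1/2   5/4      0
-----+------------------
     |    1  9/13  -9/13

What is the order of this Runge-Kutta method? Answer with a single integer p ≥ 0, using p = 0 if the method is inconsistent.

1

b = (1, 9/13, -9/13)
c = (0, -1/5, 3/4)
Ac = (0, 0, -1/4)
Σ b_i: 1·1 + 9/13·1 + (-9/13)·1 = 1 ✓
b·c: 9/13·(-1/5) + (-9/13)·3/4 = -171/260 ≠ 1/2 ⇒ order 1.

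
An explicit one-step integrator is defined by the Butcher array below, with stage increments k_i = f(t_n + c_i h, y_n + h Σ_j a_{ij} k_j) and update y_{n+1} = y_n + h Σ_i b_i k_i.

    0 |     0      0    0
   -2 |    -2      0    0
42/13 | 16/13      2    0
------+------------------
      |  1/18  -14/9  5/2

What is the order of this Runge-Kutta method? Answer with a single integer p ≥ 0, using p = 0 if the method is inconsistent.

1

b = (1/18, -14/9, 5/2)
c = (0, -2, 42/13)
Ac = (0, 0, -4)
Σ b_i: 1/18·1 + (-14/9)·1 + 5/2·1 = 1 ✓
b·c: (-14/9)·(-2) + 5/2·42/13 = 1309/117 ≠ 1/2 ⇒ order 1.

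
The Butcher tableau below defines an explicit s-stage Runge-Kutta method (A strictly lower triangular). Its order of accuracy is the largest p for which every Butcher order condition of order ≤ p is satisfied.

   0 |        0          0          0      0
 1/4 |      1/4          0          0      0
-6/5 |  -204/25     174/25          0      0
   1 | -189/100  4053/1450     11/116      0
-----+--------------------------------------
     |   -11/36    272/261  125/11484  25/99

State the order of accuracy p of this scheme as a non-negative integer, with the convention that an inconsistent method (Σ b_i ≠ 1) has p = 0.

4

b = (-11/36, 272/261, 125/11484, 25/99)
c = (0, 1/4, -6/5, 1)
Ac = (0, 0, 87/50, 117/200)
Σ b_i: (-11/36)·1 + 272/261·1 + 125/11484·1 + 25/99·1 = 1 ✓
b·c: 272/261·1/4 + 125/11484·(-6/5) + 25/99·1 = 1/2 ✓
b·c²: 272/261·1/16 + 125/11484·36/25 + 25/99·1 = 1/3 ✓
b·Ac: 125/11484·87/50 + 25/99·117/200 = 1/6 ✓
b·c³: 272/261·1/64 + 125/11484·(-216/125) + 25/99·1 = 1/4 ✓
b·(c∘Ac): 125/11484·(-261/125) + 25/99·117/200 = 1/8 ✓
b·Ac²: 125/11484·87/200 + 25/99·249/800 = 1/12 ✓
b·A²c: 25/99·33/200 = 1/24 ✓; 4 stages ⇒ order 4.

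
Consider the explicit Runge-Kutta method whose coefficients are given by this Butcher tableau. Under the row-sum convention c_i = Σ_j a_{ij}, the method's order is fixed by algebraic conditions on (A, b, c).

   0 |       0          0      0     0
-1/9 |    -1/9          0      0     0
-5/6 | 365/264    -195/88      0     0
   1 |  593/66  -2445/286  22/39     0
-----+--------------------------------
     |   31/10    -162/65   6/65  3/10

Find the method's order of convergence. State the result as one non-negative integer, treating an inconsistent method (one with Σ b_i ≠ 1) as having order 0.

4

b = (31/10, -162/65, 6/65, 3/10)
c = (0, -1/9, -5/6, 1)
Ac = (0, 0, 65/264, 95/198)
Σ b_i: 31/10·1 + (-162/65)·1 + 6/65·1 + 3/10·1 = 1 ✓
b·c: (-162/65)·(-1/9) + 6/65·(-5/6) + 3/10·1 = 1/2 ✓
b·c²: (-162/65)·1/81 + 6/65·25/36 + 3/10·1 = 1/3 ✓
b·Ac: 6/65·65/264 + 3/10·95/198 = 1/6 ✓
b·c³: (-162/65)·(-1/729) + 6/65·(-125/216) + 3/10·1 = 1/4 ✓
b·(c∘Ac): 6/65·(-325/1584) + 3/10·95/198 = 1/8 ✓
b·Ac²: 6/65·(-65/2376) + 3/10·85/297 = 1/12 ✓
b·A²c: 3/10·5/36 = 1/24 ✓; 4 stages ⇒ order 4.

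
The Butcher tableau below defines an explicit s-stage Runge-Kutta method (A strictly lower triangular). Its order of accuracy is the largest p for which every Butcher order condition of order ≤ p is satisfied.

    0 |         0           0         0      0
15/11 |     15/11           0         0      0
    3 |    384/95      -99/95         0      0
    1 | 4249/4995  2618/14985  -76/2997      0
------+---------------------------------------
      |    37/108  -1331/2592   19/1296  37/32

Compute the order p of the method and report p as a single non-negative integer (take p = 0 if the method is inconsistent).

b = (37/108, -1331/2592, 19/1296, 37/32)
c = (0, 15/11, 3, 1)
Ac = (0, 0, -27/19, 6/37)
Σ b_i: 37/108·1 + (-1331/2592)·1 + 19/1296·1 + 37/32·1 = 1 ✓
b·c: (-1331/2592)·15/11 + 19/1296·3 + 37/32·1 = 1/2 ✓
b·c²: (-1331/2592)·225/121 + 19/1296·9 + 37/32·1 = 1/3 ✓
b·Ac: 19/1296·(-27/19) + 37/32·6/37 = 1/6 ✓
b·c³: (-1331/2592)·3375/1331 + 19/1296·27 + 37/32·1 = 1/4 ✓
b·(c∘Ac): 19/1296·(-81/19) + 37/32·6/37 = 1/8 ✓
b·Ac²: 19/1296·(-405/209) + 37/32·118/1221 = 1/12 ✓
b·A²c: 37/32·4/111 = 1/24 ✓; 4 stages ⇒ order 4.

4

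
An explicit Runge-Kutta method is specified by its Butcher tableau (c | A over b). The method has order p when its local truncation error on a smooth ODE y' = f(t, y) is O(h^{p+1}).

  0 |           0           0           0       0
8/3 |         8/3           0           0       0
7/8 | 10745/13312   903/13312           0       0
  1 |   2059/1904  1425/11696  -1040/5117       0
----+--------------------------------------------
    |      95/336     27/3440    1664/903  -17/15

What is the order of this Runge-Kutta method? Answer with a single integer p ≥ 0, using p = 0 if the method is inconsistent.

b = (95/336, 27/3440, 1664/903, -17/15)
c = (0, 8/3, 7/8, 1)
Ac = (0, 0, 301/1664, 5/34)
Σ b_i: 95/336·1 + 27/3440·1 + 1664/903·1 + (-17/15)·1 = 1 ✓
b·c: 27/3440·8/3 + 1664/903·7/8 + (-17/15)·1 = 1/2 ✓
b·c²: 27/3440·64/9 + 1664/903·49/64 + (-17/15)·1 = 1/3 ✓
b·Ac: 1664/903·301/1664 + (-17/15)·5/34 = 1/6 ✓
b·c³: 27/3440·512/27 + 1664/903·343/512 + (-17/15)·1 = 1/4 ✓
b·(c∘Ac): 1664/903·2107/13312 + (-17/15)·5/34 = 1/8 ✓
b·Ac²: 1664/903·301/624 + (-17/15)·145/204 = 1/12 ✓
b·A²c: (-17/15)·(-5/136) = 1/24 ✓; 4 stages ⇒ order 4.

4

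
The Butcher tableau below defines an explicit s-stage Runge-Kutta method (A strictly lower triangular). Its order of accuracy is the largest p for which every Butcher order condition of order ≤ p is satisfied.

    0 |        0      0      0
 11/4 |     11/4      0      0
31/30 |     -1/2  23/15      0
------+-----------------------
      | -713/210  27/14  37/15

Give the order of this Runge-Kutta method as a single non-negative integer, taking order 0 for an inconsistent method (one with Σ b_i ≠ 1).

b = (-713/210, 27/14, 37/15)
c = (0, 11/4, 31/30)
Ac = (0, 0, 253/60)
Σ b_i: (-713/210)·1 + 27/14·1 + 37/15·1 = 1 ✓
b·c: 27/14·11/4 + 37/15·31/30 = 98941/12600 ≠ 1/2 ⇒ order 1.

1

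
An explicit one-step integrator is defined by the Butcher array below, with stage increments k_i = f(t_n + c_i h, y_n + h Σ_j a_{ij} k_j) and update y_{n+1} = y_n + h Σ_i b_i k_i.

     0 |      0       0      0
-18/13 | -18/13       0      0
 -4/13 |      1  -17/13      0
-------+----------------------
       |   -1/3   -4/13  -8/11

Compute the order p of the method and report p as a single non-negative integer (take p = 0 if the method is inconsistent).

b = (-1/3, -4/13, -8/11)
c = (0, -18/13, -4/13)
Ac = (0, 0, 306/169)
Σ b_i: (-1/3)·1 + (-4/13)·1 + (-8/11)·1 = -587/429 ≠ 1 ⇒ order 0.

0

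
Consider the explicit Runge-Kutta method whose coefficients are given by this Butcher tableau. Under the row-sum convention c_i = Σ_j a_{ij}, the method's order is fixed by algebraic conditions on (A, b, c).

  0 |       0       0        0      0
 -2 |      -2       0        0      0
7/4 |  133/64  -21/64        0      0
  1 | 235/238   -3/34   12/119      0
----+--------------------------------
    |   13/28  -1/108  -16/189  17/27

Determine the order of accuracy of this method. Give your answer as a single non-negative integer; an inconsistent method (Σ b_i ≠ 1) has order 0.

b = (13/28, -1/108, -16/189, 17/27)
c = (0, -2, 7/4, 1)
Ac = (0, 0, 21/32, 6/17)
Σ b_i: 13/28·1 + (-1/108)·1 + (-16/189)·1 + 17/27·1 = 1 ✓
b·c: (-1/108)·(-2) + (-16/189)·7/4 + 17/27·1 = 1/2 ✓
b·c²: (-1/108)·4 + (-16/189)·49/16 + 17/27·1 = 1/3 ✓
b·Ac: (-16/189)·21/32 + 17/27·6/17 = 1/6 ✓
b·c³: (-1/108)·(-8) + (-16/189)·343/64 + 17/27·1 = 1/4 ✓
b·(c∘Ac): (-16/189)·147/128 + 17/27·6/17 = 1/8 ✓
b·Ac²: (-16/189)·(-21/16) + 17/27·(-3/68) = 1/12 ✓
b·A²c: 17/27·9/136 = 1/24 ✓; 4 stages ⇒ order 4.

4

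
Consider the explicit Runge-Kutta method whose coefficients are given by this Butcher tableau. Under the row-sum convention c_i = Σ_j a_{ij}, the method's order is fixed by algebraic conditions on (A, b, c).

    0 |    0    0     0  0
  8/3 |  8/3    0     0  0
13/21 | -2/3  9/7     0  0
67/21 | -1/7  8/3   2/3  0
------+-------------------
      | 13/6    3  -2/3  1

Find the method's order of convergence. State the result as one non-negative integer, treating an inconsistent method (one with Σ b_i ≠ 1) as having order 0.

b = (13/6, 3, -2/3, 1)
c = (0, 8/3, 13/21, 67/21)
Ac = (0, 0, 24/7, 158/21)
Σ b_i: 13/6·1 + 3·1 + (-2/3)·1 + 1·1 = 11/2 ≠ 1 ⇒ order 0.

0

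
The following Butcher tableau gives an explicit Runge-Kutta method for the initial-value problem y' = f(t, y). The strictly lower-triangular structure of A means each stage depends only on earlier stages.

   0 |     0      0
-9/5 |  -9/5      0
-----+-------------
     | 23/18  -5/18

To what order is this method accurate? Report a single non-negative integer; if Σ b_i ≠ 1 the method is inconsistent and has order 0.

b = (23/18, -5/18)
c = (0, -9/5)
Σ b_i: 23/18·1 + (-5/18)·1 = 1 ✓
b·c: (-5/18)·(-9/5) = 1/2 ✓; 2 stages ⇒ order 2.

2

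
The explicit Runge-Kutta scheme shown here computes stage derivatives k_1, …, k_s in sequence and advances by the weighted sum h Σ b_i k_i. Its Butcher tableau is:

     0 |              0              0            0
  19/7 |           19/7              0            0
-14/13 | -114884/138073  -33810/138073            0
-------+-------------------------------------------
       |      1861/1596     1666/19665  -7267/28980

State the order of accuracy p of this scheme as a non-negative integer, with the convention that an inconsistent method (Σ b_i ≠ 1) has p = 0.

b = (1861/1596, 1666/19665, -7267/28980)
c = (0, 19/7, -14/13)
Ac = (0, 0, -4830/7267)
Σ b_i: 1861/1596·1 + 1666/19665·1 + (-7267/28980)·1 = 1 ✓
b·c: 1666/19665·19/7 + (-7267/28980)·(-14/13) = 1/2 ✓
b·c²: 1666/19665·361/49 + (-7267/28980)·196/169 = 1/3 ✓
b·Ac: (-7267/28980)·(-4830/7267) = 1/6 ✓; 3 stages ⇒ order 3.

3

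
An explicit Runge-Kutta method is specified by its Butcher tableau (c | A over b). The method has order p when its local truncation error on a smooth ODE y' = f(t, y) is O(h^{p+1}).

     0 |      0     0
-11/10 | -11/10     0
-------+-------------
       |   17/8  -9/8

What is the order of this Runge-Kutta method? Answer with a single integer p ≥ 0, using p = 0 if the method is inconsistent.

1

b = (17/8, -9/8)
c = (0, -11/10)
Σ b_i: 17/8·1 + (-9/8)·1 = 1 ✓
b·c: (-9/8)·(-11/10) = 99/80 ≠ 1/2 ⇒ order 1.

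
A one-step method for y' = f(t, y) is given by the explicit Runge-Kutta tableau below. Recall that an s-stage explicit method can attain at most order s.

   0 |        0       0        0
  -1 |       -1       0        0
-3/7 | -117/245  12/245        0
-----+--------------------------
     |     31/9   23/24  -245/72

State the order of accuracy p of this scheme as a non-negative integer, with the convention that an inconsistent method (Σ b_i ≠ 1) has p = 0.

b = (31/9, 23/24, -245/72)
c = (0, -1, -3/7)
Ac = (0, 0, -12/245)
Σ b_i: 31/9·1 + 23/24·1 + (-245/72)·1 = 1 ✓
b·c: 23/24·(-1) + (-245/72)·(-3/7) = 1/2 ✓
b·c²: 23/24·1 + (-245/72)·9/49 = 1/3 ✓
b·Ac: (-245/72)·(-12/245) = 1/6 ✓; 3 stages ⇒ order 3.

3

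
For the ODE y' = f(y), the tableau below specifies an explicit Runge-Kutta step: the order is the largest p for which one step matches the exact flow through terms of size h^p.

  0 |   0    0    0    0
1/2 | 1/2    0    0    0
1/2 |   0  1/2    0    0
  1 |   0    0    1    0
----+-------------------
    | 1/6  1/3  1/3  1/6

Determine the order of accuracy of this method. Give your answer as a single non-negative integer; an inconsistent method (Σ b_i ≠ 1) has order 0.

b = (1/6, 1/3, 1/3, 1/6)
c = (0, 1/2, 1/2, 1)
Ac = (0, 0, 1/4, 1/2)
Σ b_i: 1/6·1 + 1/3·1 + 1/3·1 + 1/6·1 = 1 ✓
b·c: 1/3·1/2 + 1/3·1/2 + 1/6·1 = 1/2 ✓
b·c²: 1/3·1/4 + 1/3·1/4 + 1/6·1 = 1/3 ✓
b·Ac: 1/3·1/4 + 1/6·1/2 = 1/6 ✓
b·c³: 1/3·1/8 + 1/3·1/8 + 1/6·1 = 1/4 ✓
b·(c∘Ac): 1/3·1/8 + 1/6·1/2 = 1/8 ✓
b·Ac²: 1/3·1/8 + 1/6·1/4 = 1/12 ✓
b·A²c: 1/6·1/4 = 1/24 ✓; 4 stages ⇒ order 4.

4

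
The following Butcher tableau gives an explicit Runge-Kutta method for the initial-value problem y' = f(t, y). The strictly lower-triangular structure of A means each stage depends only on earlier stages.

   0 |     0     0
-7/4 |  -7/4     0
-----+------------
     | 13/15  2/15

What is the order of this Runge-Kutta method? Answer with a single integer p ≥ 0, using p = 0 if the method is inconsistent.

1

b = (13/15, 2/15)
c = (0, -7/4)
Σ b_i: 13/15·1 + 2/15·1 = 1 ✓
b·c: 2/15·(-7/4) = -7/30 ≠ 1/2 ⇒ order 1.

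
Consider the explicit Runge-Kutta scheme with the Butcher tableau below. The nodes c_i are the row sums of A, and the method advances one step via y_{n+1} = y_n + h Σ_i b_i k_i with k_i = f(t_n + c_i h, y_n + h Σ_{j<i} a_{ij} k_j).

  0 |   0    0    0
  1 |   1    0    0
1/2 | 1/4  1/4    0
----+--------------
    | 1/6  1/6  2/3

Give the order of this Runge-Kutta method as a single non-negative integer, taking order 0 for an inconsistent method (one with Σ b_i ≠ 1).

3

b = (1/6, 1/6, 2/3)
c = (0, 1, 1/2)
Ac = (0, 0, 1/4)
Σ b_i: 1/6·1 + 1/6·1 + 2/3·1 = 1 ✓
b·c: 1/6·1 + 2/3·1/2 = 1/2 ✓
b·c²: 1/6·1 + 2/3·1/4 = 1/3 ✓
b·Ac: 2/3·1/4 = 1/6 ✓; 3 stages ⇒ order 3.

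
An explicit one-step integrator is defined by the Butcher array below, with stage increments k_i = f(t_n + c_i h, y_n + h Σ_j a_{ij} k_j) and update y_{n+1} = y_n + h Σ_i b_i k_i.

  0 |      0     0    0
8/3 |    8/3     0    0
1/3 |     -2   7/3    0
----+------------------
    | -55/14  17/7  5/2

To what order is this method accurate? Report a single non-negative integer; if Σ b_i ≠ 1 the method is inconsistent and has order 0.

1

b = (-55/14, 17/7, 5/2)
c = (0, 8/3, 1/3)
Ac = (0, 0, 56/9)
Σ b_i: (-55/14)·1 + 17/7·1 + 5/2·1 = 1 ✓
b·c: 17/7·8/3 + 5/2·1/3 = 307/42 ≠ 1/2 ⇒ order 1.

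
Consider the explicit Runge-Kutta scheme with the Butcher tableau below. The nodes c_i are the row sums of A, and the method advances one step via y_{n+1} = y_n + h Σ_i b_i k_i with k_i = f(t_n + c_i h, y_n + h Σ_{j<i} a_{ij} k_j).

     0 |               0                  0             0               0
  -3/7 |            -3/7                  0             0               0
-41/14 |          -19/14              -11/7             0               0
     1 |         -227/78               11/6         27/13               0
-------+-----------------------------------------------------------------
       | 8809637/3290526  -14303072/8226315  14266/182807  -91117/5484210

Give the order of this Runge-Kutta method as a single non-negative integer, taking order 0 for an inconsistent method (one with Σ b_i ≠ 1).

b = (8809637/3290526, -14303072/8226315, 14266/182807, -91117/5484210)
c = (0, -3/7, -41/14, 1)
Ac = (0, 0, 33/49, -625/91)
Σ b_i: 8809637/3290526·1 + (-14303072/8226315)·1 + 14266/182807·1 + (-91117/5484210)·1 = 1 ✓
b·c: (-14303072/8226315)·(-3/7) + 14266/182807·(-41/14) + (-91117/5484210)·1 = 1/2 ✓
b·c²: (-14303072/8226315)·9/49 + 14266/182807·1681/196 + (-91117/5484210)·1 = 1/3 ✓
b·Ac: 14266/182807·33/49 + (-91117/5484210)·(-625/91) = 1/6 ✓
b·c³: (-14303072/8226315)·(-27/343) + 14266/182807·(-68921/2744) + (-91117/5484210)·1 = -28252237/15355788 ≠ 1/4 ⇒ order 3.
b·(c∘Ac): 14266/182807·(-1353/686) + (-91117/5484210)·(-625/91) = -2139367/53745258 ≠ 1/8
b·Ac²: 14266/182807·(-99/343) + (-91117/5484210)·46245/2548 = -3317549/10237192 ≠ 1/12
b·A²c: (-91117/5484210)·891/637 = -2081673/89575430 ≠ 1/24

3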